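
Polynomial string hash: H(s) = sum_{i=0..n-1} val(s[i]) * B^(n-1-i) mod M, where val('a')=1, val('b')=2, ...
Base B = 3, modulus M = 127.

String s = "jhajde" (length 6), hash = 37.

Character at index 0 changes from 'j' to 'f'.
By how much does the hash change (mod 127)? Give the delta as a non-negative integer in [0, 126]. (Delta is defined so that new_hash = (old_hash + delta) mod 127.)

Answer: 44

Derivation:
Delta formula: (val(new) - val(old)) * B^(n-1-k) mod M
  val('f') - val('j') = 6 - 10 = -4
  B^(n-1-k) = 3^5 mod 127 = 116
  Delta = -4 * 116 mod 127 = 44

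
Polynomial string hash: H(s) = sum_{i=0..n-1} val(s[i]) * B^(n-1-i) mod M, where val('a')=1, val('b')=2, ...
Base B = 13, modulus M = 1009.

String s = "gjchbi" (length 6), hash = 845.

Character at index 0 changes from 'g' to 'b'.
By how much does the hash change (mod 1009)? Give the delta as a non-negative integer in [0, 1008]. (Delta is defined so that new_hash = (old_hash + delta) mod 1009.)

Answer: 95

Derivation:
Delta formula: (val(new) - val(old)) * B^(n-1-k) mod M
  val('b') - val('g') = 2 - 7 = -5
  B^(n-1-k) = 13^5 mod 1009 = 990
  Delta = -5 * 990 mod 1009 = 95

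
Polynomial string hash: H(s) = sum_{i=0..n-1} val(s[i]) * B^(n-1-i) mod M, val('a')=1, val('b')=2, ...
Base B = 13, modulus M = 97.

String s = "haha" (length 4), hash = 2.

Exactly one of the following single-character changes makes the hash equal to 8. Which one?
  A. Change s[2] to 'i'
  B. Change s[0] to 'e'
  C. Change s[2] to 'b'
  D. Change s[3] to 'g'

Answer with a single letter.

Option A: s[2]='h'->'i', delta=(9-8)*13^1 mod 97 = 13, hash=2+13 mod 97 = 15
Option B: s[0]='h'->'e', delta=(5-8)*13^3 mod 97 = 5, hash=2+5 mod 97 = 7
Option C: s[2]='h'->'b', delta=(2-8)*13^1 mod 97 = 19, hash=2+19 mod 97 = 21
Option D: s[3]='a'->'g', delta=(7-1)*13^0 mod 97 = 6, hash=2+6 mod 97 = 8 <-- target

Answer: D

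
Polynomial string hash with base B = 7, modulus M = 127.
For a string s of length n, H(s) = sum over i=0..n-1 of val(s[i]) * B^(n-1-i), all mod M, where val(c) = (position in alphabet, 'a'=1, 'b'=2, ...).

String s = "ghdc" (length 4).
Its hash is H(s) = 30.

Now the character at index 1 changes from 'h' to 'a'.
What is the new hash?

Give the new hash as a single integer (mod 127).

Answer: 68

Derivation:
val('h') = 8, val('a') = 1
Position k = 1, exponent = n-1-k = 2
B^2 mod M = 7^2 mod 127 = 49
Delta = (1 - 8) * 49 mod 127 = 38
New hash = (30 + 38) mod 127 = 68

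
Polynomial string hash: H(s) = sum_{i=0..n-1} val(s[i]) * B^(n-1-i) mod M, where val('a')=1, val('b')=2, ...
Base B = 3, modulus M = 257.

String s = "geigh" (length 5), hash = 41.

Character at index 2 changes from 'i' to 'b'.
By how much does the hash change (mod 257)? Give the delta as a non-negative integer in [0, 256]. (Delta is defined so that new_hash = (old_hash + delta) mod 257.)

Answer: 194

Derivation:
Delta formula: (val(new) - val(old)) * B^(n-1-k) mod M
  val('b') - val('i') = 2 - 9 = -7
  B^(n-1-k) = 3^2 mod 257 = 9
  Delta = -7 * 9 mod 257 = 194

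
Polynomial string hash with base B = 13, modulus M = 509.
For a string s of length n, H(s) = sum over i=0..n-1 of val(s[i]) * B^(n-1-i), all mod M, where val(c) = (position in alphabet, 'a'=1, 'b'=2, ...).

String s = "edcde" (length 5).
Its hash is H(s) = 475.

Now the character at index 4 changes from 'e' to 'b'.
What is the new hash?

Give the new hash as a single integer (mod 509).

val('e') = 5, val('b') = 2
Position k = 4, exponent = n-1-k = 0
B^0 mod M = 13^0 mod 509 = 1
Delta = (2 - 5) * 1 mod 509 = 506
New hash = (475 + 506) mod 509 = 472

Answer: 472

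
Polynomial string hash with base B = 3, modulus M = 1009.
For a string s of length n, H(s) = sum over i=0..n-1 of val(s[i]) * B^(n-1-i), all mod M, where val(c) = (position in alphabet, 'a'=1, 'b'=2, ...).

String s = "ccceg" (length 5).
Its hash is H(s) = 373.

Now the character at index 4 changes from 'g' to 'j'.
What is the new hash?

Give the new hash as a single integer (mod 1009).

val('g') = 7, val('j') = 10
Position k = 4, exponent = n-1-k = 0
B^0 mod M = 3^0 mod 1009 = 1
Delta = (10 - 7) * 1 mod 1009 = 3
New hash = (373 + 3) mod 1009 = 376

Answer: 376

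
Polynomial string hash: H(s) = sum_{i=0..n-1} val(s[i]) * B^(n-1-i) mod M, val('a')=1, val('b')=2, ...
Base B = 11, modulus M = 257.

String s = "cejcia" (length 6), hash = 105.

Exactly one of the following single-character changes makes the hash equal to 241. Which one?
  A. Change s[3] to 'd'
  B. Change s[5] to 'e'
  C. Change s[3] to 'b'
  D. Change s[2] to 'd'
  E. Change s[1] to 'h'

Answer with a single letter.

Answer: C

Derivation:
Option A: s[3]='c'->'d', delta=(4-3)*11^2 mod 257 = 121, hash=105+121 mod 257 = 226
Option B: s[5]='a'->'e', delta=(5-1)*11^0 mod 257 = 4, hash=105+4 mod 257 = 109
Option C: s[3]='c'->'b', delta=(2-3)*11^2 mod 257 = 136, hash=105+136 mod 257 = 241 <-- target
Option D: s[2]='j'->'d', delta=(4-10)*11^3 mod 257 = 238, hash=105+238 mod 257 = 86
Option E: s[1]='e'->'h', delta=(8-5)*11^4 mod 257 = 233, hash=105+233 mod 257 = 81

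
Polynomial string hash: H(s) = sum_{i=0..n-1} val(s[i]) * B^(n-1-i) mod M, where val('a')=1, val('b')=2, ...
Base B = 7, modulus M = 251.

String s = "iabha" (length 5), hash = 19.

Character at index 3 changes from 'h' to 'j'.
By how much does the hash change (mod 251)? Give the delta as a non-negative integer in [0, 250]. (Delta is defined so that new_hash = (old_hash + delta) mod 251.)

Answer: 14

Derivation:
Delta formula: (val(new) - val(old)) * B^(n-1-k) mod M
  val('j') - val('h') = 10 - 8 = 2
  B^(n-1-k) = 7^1 mod 251 = 7
  Delta = 2 * 7 mod 251 = 14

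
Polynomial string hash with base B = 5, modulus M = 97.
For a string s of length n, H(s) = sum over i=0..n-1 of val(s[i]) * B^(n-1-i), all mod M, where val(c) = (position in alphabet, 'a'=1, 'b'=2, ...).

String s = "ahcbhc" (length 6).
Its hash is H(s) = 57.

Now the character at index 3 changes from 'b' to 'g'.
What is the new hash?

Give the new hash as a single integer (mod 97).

Answer: 85

Derivation:
val('b') = 2, val('g') = 7
Position k = 3, exponent = n-1-k = 2
B^2 mod M = 5^2 mod 97 = 25
Delta = (7 - 2) * 25 mod 97 = 28
New hash = (57 + 28) mod 97 = 85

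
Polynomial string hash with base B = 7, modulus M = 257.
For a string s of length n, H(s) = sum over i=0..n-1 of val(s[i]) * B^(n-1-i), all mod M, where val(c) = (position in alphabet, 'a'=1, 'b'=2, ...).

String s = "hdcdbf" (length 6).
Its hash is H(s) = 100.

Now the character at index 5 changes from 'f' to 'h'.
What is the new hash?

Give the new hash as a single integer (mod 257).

val('f') = 6, val('h') = 8
Position k = 5, exponent = n-1-k = 0
B^0 mod M = 7^0 mod 257 = 1
Delta = (8 - 6) * 1 mod 257 = 2
New hash = (100 + 2) mod 257 = 102

Answer: 102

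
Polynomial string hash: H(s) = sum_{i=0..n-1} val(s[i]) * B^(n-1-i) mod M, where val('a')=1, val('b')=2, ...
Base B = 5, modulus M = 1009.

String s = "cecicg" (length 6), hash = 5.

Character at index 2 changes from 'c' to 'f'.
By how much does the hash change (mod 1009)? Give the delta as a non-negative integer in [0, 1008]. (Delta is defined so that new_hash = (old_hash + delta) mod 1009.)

Answer: 375

Derivation:
Delta formula: (val(new) - val(old)) * B^(n-1-k) mod M
  val('f') - val('c') = 6 - 3 = 3
  B^(n-1-k) = 5^3 mod 1009 = 125
  Delta = 3 * 125 mod 1009 = 375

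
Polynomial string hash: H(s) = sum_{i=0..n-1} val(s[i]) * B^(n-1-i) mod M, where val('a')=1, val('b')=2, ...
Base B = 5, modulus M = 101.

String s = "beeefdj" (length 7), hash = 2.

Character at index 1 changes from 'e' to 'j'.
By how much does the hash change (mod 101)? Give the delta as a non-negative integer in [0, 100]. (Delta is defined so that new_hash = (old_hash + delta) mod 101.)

Answer: 71

Derivation:
Delta formula: (val(new) - val(old)) * B^(n-1-k) mod M
  val('j') - val('e') = 10 - 5 = 5
  B^(n-1-k) = 5^5 mod 101 = 95
  Delta = 5 * 95 mod 101 = 71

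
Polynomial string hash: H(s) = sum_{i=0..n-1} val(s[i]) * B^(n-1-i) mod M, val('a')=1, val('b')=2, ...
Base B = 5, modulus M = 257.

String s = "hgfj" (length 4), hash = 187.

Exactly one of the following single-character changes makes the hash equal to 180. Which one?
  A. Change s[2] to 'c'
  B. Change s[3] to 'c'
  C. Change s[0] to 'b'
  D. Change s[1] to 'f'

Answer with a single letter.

Answer: B

Derivation:
Option A: s[2]='f'->'c', delta=(3-6)*5^1 mod 257 = 242, hash=187+242 mod 257 = 172
Option B: s[3]='j'->'c', delta=(3-10)*5^0 mod 257 = 250, hash=187+250 mod 257 = 180 <-- target
Option C: s[0]='h'->'b', delta=(2-8)*5^3 mod 257 = 21, hash=187+21 mod 257 = 208
Option D: s[1]='g'->'f', delta=(6-7)*5^2 mod 257 = 232, hash=187+232 mod 257 = 162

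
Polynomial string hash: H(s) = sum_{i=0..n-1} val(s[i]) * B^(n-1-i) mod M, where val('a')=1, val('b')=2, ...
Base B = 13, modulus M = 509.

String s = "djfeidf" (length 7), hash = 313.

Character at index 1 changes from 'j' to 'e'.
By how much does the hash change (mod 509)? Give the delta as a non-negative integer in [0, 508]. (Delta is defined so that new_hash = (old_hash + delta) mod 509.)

Delta formula: (val(new) - val(old)) * B^(n-1-k) mod M
  val('e') - val('j') = 5 - 10 = -5
  B^(n-1-k) = 13^5 mod 509 = 232
  Delta = -5 * 232 mod 509 = 367

Answer: 367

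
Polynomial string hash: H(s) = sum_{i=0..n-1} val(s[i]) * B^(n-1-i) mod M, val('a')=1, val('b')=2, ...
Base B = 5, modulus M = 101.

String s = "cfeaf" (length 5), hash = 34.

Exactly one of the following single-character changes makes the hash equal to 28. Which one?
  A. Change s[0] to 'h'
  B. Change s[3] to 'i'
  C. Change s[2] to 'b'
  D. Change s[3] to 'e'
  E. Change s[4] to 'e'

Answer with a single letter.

Answer: A

Derivation:
Option A: s[0]='c'->'h', delta=(8-3)*5^4 mod 101 = 95, hash=34+95 mod 101 = 28 <-- target
Option B: s[3]='a'->'i', delta=(9-1)*5^1 mod 101 = 40, hash=34+40 mod 101 = 74
Option C: s[2]='e'->'b', delta=(2-5)*5^2 mod 101 = 26, hash=34+26 mod 101 = 60
Option D: s[3]='a'->'e', delta=(5-1)*5^1 mod 101 = 20, hash=34+20 mod 101 = 54
Option E: s[4]='f'->'e', delta=(5-6)*5^0 mod 101 = 100, hash=34+100 mod 101 = 33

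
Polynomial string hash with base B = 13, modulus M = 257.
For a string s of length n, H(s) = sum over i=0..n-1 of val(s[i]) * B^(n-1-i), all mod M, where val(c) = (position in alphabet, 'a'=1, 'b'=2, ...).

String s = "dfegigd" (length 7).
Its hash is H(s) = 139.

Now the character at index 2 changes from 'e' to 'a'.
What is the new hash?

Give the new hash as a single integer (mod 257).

Answer: 3

Derivation:
val('e') = 5, val('a') = 1
Position k = 2, exponent = n-1-k = 4
B^4 mod M = 13^4 mod 257 = 34
Delta = (1 - 5) * 34 mod 257 = 121
New hash = (139 + 121) mod 257 = 3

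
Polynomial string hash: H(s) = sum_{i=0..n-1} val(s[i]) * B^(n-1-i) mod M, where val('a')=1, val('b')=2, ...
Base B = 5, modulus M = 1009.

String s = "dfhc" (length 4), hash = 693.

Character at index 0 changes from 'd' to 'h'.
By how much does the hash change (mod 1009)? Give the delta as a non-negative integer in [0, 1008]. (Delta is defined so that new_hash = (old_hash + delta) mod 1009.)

Delta formula: (val(new) - val(old)) * B^(n-1-k) mod M
  val('h') - val('d') = 8 - 4 = 4
  B^(n-1-k) = 5^3 mod 1009 = 125
  Delta = 4 * 125 mod 1009 = 500

Answer: 500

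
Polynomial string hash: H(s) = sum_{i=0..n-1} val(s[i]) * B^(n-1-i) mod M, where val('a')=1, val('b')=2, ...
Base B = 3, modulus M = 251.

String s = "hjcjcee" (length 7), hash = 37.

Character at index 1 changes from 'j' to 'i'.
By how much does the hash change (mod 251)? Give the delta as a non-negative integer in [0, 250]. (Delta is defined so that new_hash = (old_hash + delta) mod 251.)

Delta formula: (val(new) - val(old)) * B^(n-1-k) mod M
  val('i') - val('j') = 9 - 10 = -1
  B^(n-1-k) = 3^5 mod 251 = 243
  Delta = -1 * 243 mod 251 = 8

Answer: 8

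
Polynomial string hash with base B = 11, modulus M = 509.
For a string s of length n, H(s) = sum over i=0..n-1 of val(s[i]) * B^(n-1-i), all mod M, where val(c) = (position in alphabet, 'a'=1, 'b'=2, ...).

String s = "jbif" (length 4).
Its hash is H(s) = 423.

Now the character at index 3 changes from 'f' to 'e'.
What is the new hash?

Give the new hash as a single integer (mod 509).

val('f') = 6, val('e') = 5
Position k = 3, exponent = n-1-k = 0
B^0 mod M = 11^0 mod 509 = 1
Delta = (5 - 6) * 1 mod 509 = 508
New hash = (423 + 508) mod 509 = 422

Answer: 422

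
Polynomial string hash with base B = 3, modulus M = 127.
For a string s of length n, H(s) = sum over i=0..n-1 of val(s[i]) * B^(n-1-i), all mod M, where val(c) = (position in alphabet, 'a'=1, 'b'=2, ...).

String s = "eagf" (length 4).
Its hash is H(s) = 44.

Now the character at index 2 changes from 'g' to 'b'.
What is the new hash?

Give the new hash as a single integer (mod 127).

Answer: 29

Derivation:
val('g') = 7, val('b') = 2
Position k = 2, exponent = n-1-k = 1
B^1 mod M = 3^1 mod 127 = 3
Delta = (2 - 7) * 3 mod 127 = 112
New hash = (44 + 112) mod 127 = 29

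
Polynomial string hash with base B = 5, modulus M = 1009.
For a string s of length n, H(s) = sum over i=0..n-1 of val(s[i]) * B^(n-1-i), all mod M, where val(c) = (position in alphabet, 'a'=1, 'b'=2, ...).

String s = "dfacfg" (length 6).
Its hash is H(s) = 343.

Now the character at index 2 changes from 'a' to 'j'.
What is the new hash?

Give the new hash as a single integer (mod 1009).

val('a') = 1, val('j') = 10
Position k = 2, exponent = n-1-k = 3
B^3 mod M = 5^3 mod 1009 = 125
Delta = (10 - 1) * 125 mod 1009 = 116
New hash = (343 + 116) mod 1009 = 459

Answer: 459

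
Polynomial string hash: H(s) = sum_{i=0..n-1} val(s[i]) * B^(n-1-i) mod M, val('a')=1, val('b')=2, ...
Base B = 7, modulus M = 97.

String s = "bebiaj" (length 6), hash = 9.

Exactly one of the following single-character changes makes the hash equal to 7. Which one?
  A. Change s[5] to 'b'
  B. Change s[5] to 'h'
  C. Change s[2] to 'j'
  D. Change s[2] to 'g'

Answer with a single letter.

Option A: s[5]='j'->'b', delta=(2-10)*7^0 mod 97 = 89, hash=9+89 mod 97 = 1
Option B: s[5]='j'->'h', delta=(8-10)*7^0 mod 97 = 95, hash=9+95 mod 97 = 7 <-- target
Option C: s[2]='b'->'j', delta=(10-2)*7^3 mod 97 = 28, hash=9+28 mod 97 = 37
Option D: s[2]='b'->'g', delta=(7-2)*7^3 mod 97 = 66, hash=9+66 mod 97 = 75

Answer: B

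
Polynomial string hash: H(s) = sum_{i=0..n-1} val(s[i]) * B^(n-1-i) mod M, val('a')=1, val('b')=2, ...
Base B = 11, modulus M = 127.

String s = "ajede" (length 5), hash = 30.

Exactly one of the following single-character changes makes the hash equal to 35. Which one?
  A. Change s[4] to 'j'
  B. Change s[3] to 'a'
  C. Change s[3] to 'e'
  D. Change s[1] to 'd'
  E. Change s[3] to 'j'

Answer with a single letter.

Answer: A

Derivation:
Option A: s[4]='e'->'j', delta=(10-5)*11^0 mod 127 = 5, hash=30+5 mod 127 = 35 <-- target
Option B: s[3]='d'->'a', delta=(1-4)*11^1 mod 127 = 94, hash=30+94 mod 127 = 124
Option C: s[3]='d'->'e', delta=(5-4)*11^1 mod 127 = 11, hash=30+11 mod 127 = 41
Option D: s[1]='j'->'d', delta=(4-10)*11^3 mod 127 = 15, hash=30+15 mod 127 = 45
Option E: s[3]='d'->'j', delta=(10-4)*11^1 mod 127 = 66, hash=30+66 mod 127 = 96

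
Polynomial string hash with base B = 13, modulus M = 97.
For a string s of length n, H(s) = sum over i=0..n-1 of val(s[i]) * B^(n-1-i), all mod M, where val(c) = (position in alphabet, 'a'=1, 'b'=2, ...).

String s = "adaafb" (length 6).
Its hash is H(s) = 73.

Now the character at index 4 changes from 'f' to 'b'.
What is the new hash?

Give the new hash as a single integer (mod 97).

Answer: 21

Derivation:
val('f') = 6, val('b') = 2
Position k = 4, exponent = n-1-k = 1
B^1 mod M = 13^1 mod 97 = 13
Delta = (2 - 6) * 13 mod 97 = 45
New hash = (73 + 45) mod 97 = 21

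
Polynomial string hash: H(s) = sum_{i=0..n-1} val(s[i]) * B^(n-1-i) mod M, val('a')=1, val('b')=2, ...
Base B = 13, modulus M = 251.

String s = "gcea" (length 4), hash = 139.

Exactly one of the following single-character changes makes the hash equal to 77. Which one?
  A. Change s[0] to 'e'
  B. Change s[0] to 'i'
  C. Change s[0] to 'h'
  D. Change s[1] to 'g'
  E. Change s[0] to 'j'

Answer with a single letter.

Answer: C

Derivation:
Option A: s[0]='g'->'e', delta=(5-7)*13^3 mod 251 = 124, hash=139+124 mod 251 = 12
Option B: s[0]='g'->'i', delta=(9-7)*13^3 mod 251 = 127, hash=139+127 mod 251 = 15
Option C: s[0]='g'->'h', delta=(8-7)*13^3 mod 251 = 189, hash=139+189 mod 251 = 77 <-- target
Option D: s[1]='c'->'g', delta=(7-3)*13^2 mod 251 = 174, hash=139+174 mod 251 = 62
Option E: s[0]='g'->'j', delta=(10-7)*13^3 mod 251 = 65, hash=139+65 mod 251 = 204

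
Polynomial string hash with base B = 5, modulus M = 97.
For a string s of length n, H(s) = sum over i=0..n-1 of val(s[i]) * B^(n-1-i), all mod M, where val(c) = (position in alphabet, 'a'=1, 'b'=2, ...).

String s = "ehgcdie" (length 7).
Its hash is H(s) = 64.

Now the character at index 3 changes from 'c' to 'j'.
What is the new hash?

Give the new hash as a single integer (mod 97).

Answer: 66

Derivation:
val('c') = 3, val('j') = 10
Position k = 3, exponent = n-1-k = 3
B^3 mod M = 5^3 mod 97 = 28
Delta = (10 - 3) * 28 mod 97 = 2
New hash = (64 + 2) mod 97 = 66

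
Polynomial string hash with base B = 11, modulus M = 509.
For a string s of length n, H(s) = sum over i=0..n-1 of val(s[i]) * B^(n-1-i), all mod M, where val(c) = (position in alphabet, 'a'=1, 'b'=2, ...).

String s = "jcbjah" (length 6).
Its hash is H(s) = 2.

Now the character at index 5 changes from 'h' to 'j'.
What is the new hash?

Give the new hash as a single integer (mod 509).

Answer: 4

Derivation:
val('h') = 8, val('j') = 10
Position k = 5, exponent = n-1-k = 0
B^0 mod M = 11^0 mod 509 = 1
Delta = (10 - 8) * 1 mod 509 = 2
New hash = (2 + 2) mod 509 = 4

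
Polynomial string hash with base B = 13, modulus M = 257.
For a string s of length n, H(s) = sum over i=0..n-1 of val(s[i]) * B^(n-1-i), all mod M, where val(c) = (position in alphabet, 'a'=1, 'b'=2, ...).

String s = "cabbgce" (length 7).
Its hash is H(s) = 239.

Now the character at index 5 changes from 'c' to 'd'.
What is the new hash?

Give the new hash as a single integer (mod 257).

val('c') = 3, val('d') = 4
Position k = 5, exponent = n-1-k = 1
B^1 mod M = 13^1 mod 257 = 13
Delta = (4 - 3) * 13 mod 257 = 13
New hash = (239 + 13) mod 257 = 252

Answer: 252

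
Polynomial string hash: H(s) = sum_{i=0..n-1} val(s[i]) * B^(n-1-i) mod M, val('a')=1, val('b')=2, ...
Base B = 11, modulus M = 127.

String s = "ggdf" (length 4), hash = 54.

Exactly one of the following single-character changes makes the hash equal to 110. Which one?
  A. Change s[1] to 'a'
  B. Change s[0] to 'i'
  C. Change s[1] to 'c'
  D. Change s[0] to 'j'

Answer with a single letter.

Option A: s[1]='g'->'a', delta=(1-7)*11^2 mod 127 = 36, hash=54+36 mod 127 = 90
Option B: s[0]='g'->'i', delta=(9-7)*11^3 mod 127 = 122, hash=54+122 mod 127 = 49
Option C: s[1]='g'->'c', delta=(3-7)*11^2 mod 127 = 24, hash=54+24 mod 127 = 78
Option D: s[0]='g'->'j', delta=(10-7)*11^3 mod 127 = 56, hash=54+56 mod 127 = 110 <-- target

Answer: D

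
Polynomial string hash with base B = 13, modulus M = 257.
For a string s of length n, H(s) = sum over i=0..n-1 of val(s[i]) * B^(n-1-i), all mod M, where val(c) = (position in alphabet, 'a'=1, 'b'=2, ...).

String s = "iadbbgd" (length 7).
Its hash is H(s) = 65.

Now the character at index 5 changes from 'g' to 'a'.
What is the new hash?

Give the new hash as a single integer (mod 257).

Answer: 244

Derivation:
val('g') = 7, val('a') = 1
Position k = 5, exponent = n-1-k = 1
B^1 mod M = 13^1 mod 257 = 13
Delta = (1 - 7) * 13 mod 257 = 179
New hash = (65 + 179) mod 257 = 244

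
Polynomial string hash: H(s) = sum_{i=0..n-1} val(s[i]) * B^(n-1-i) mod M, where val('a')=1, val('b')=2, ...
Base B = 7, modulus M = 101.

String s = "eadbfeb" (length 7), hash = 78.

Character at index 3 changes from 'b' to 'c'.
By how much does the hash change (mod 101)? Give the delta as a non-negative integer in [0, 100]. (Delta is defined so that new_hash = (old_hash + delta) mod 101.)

Answer: 40

Derivation:
Delta formula: (val(new) - val(old)) * B^(n-1-k) mod M
  val('c') - val('b') = 3 - 2 = 1
  B^(n-1-k) = 7^3 mod 101 = 40
  Delta = 1 * 40 mod 101 = 40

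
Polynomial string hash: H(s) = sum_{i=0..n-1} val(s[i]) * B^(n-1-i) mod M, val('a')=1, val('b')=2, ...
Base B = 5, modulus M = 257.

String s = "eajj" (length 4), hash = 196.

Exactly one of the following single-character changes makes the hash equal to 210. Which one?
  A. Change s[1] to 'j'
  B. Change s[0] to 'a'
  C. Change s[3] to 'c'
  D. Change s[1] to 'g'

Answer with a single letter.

Option A: s[1]='a'->'j', delta=(10-1)*5^2 mod 257 = 225, hash=196+225 mod 257 = 164
Option B: s[0]='e'->'a', delta=(1-5)*5^3 mod 257 = 14, hash=196+14 mod 257 = 210 <-- target
Option C: s[3]='j'->'c', delta=(3-10)*5^0 mod 257 = 250, hash=196+250 mod 257 = 189
Option D: s[1]='a'->'g', delta=(7-1)*5^2 mod 257 = 150, hash=196+150 mod 257 = 89

Answer: B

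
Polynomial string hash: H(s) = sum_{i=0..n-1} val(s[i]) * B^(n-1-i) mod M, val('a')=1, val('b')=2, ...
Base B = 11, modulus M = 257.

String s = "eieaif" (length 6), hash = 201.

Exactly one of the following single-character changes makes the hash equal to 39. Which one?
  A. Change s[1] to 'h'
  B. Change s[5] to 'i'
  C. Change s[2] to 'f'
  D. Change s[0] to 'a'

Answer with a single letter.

Option A: s[1]='i'->'h', delta=(8-9)*11^4 mod 257 = 8, hash=201+8 mod 257 = 209
Option B: s[5]='f'->'i', delta=(9-6)*11^0 mod 257 = 3, hash=201+3 mod 257 = 204
Option C: s[2]='e'->'f', delta=(6-5)*11^3 mod 257 = 46, hash=201+46 mod 257 = 247
Option D: s[0]='e'->'a', delta=(1-5)*11^5 mod 257 = 95, hash=201+95 mod 257 = 39 <-- target

Answer: D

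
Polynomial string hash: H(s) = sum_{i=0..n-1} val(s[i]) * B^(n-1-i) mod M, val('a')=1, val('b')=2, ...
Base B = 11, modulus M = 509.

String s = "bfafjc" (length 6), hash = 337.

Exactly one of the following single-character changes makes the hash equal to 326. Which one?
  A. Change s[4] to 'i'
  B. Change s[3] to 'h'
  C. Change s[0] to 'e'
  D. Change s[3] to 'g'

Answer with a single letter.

Option A: s[4]='j'->'i', delta=(9-10)*11^1 mod 509 = 498, hash=337+498 mod 509 = 326 <-- target
Option B: s[3]='f'->'h', delta=(8-6)*11^2 mod 509 = 242, hash=337+242 mod 509 = 70
Option C: s[0]='b'->'e', delta=(5-2)*11^5 mod 509 = 112, hash=337+112 mod 509 = 449
Option D: s[3]='f'->'g', delta=(7-6)*11^2 mod 509 = 121, hash=337+121 mod 509 = 458

Answer: A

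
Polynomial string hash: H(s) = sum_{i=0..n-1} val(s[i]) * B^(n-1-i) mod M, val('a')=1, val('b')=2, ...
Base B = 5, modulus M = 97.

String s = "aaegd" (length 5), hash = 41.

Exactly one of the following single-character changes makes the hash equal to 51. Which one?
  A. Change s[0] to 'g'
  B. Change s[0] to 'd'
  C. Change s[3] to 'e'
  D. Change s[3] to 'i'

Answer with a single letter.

Answer: D

Derivation:
Option A: s[0]='a'->'g', delta=(7-1)*5^4 mod 97 = 64, hash=41+64 mod 97 = 8
Option B: s[0]='a'->'d', delta=(4-1)*5^4 mod 97 = 32, hash=41+32 mod 97 = 73
Option C: s[3]='g'->'e', delta=(5-7)*5^1 mod 97 = 87, hash=41+87 mod 97 = 31
Option D: s[3]='g'->'i', delta=(9-7)*5^1 mod 97 = 10, hash=41+10 mod 97 = 51 <-- target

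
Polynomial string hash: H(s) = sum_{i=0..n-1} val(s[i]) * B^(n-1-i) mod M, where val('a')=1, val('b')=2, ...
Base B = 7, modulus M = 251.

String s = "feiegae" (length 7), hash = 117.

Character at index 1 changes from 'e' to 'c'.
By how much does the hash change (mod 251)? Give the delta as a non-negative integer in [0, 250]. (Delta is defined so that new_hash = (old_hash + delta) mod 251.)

Answer: 20

Derivation:
Delta formula: (val(new) - val(old)) * B^(n-1-k) mod M
  val('c') - val('e') = 3 - 5 = -2
  B^(n-1-k) = 7^5 mod 251 = 241
  Delta = -2 * 241 mod 251 = 20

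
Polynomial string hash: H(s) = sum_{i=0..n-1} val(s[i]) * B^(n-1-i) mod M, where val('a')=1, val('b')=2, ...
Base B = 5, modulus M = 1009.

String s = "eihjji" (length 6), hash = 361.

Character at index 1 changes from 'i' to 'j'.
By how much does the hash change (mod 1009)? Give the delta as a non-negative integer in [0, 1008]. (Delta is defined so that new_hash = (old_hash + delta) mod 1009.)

Answer: 625

Derivation:
Delta formula: (val(new) - val(old)) * B^(n-1-k) mod M
  val('j') - val('i') = 10 - 9 = 1
  B^(n-1-k) = 5^4 mod 1009 = 625
  Delta = 1 * 625 mod 1009 = 625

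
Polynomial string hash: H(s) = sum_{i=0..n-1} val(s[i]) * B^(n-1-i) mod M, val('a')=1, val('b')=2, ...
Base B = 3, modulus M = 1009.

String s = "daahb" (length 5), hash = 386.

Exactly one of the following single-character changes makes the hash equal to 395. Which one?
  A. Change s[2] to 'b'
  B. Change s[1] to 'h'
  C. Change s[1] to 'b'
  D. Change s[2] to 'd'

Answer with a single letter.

Option A: s[2]='a'->'b', delta=(2-1)*3^2 mod 1009 = 9, hash=386+9 mod 1009 = 395 <-- target
Option B: s[1]='a'->'h', delta=(8-1)*3^3 mod 1009 = 189, hash=386+189 mod 1009 = 575
Option C: s[1]='a'->'b', delta=(2-1)*3^3 mod 1009 = 27, hash=386+27 mod 1009 = 413
Option D: s[2]='a'->'d', delta=(4-1)*3^2 mod 1009 = 27, hash=386+27 mod 1009 = 413

Answer: A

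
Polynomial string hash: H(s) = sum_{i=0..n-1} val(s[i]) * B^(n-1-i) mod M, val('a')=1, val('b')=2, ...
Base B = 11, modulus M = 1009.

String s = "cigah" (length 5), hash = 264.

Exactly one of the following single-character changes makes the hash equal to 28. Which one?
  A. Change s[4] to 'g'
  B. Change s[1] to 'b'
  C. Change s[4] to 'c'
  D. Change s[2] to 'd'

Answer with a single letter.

Answer: B

Derivation:
Option A: s[4]='h'->'g', delta=(7-8)*11^0 mod 1009 = 1008, hash=264+1008 mod 1009 = 263
Option B: s[1]='i'->'b', delta=(2-9)*11^3 mod 1009 = 773, hash=264+773 mod 1009 = 28 <-- target
Option C: s[4]='h'->'c', delta=(3-8)*11^0 mod 1009 = 1004, hash=264+1004 mod 1009 = 259
Option D: s[2]='g'->'d', delta=(4-7)*11^2 mod 1009 = 646, hash=264+646 mod 1009 = 910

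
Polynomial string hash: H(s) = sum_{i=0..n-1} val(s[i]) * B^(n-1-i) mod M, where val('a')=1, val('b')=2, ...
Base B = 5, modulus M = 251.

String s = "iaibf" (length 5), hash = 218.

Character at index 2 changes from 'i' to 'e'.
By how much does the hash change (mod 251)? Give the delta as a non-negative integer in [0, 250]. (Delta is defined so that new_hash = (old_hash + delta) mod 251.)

Delta formula: (val(new) - val(old)) * B^(n-1-k) mod M
  val('e') - val('i') = 5 - 9 = -4
  B^(n-1-k) = 5^2 mod 251 = 25
  Delta = -4 * 25 mod 251 = 151

Answer: 151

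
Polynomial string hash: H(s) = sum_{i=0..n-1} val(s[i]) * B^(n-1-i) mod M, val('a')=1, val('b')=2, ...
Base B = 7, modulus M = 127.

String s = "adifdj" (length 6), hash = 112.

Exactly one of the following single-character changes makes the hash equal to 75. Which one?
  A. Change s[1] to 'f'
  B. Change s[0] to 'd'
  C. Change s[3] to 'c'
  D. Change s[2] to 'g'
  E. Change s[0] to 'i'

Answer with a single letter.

Answer: E

Derivation:
Option A: s[1]='d'->'f', delta=(6-4)*7^4 mod 127 = 103, hash=112+103 mod 127 = 88
Option B: s[0]='a'->'d', delta=(4-1)*7^5 mod 127 = 2, hash=112+2 mod 127 = 114
Option C: s[3]='f'->'c', delta=(3-6)*7^2 mod 127 = 107, hash=112+107 mod 127 = 92
Option D: s[2]='i'->'g', delta=(7-9)*7^3 mod 127 = 76, hash=112+76 mod 127 = 61
Option E: s[0]='a'->'i', delta=(9-1)*7^5 mod 127 = 90, hash=112+90 mod 127 = 75 <-- target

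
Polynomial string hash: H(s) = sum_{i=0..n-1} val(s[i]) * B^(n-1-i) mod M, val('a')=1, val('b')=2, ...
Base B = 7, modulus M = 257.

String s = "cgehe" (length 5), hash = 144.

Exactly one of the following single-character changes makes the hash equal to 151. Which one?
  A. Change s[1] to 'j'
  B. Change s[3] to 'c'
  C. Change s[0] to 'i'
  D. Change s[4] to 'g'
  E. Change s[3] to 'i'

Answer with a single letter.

Answer: E

Derivation:
Option A: s[1]='g'->'j', delta=(10-7)*7^3 mod 257 = 1, hash=144+1 mod 257 = 145
Option B: s[3]='h'->'c', delta=(3-8)*7^1 mod 257 = 222, hash=144+222 mod 257 = 109
Option C: s[0]='c'->'i', delta=(9-3)*7^4 mod 257 = 14, hash=144+14 mod 257 = 158
Option D: s[4]='e'->'g', delta=(7-5)*7^0 mod 257 = 2, hash=144+2 mod 257 = 146
Option E: s[3]='h'->'i', delta=(9-8)*7^1 mod 257 = 7, hash=144+7 mod 257 = 151 <-- target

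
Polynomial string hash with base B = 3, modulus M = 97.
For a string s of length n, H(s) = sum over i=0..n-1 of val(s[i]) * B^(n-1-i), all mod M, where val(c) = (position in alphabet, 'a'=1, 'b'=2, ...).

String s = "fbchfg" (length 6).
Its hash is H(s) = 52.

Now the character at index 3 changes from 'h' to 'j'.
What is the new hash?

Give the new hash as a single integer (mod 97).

val('h') = 8, val('j') = 10
Position k = 3, exponent = n-1-k = 2
B^2 mod M = 3^2 mod 97 = 9
Delta = (10 - 8) * 9 mod 97 = 18
New hash = (52 + 18) mod 97 = 70

Answer: 70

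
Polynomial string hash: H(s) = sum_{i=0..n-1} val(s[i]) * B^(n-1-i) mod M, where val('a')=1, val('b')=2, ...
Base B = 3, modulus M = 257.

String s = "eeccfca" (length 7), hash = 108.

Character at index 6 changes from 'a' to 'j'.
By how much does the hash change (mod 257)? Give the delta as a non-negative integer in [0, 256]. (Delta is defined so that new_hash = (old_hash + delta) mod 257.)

Answer: 9

Derivation:
Delta formula: (val(new) - val(old)) * B^(n-1-k) mod M
  val('j') - val('a') = 10 - 1 = 9
  B^(n-1-k) = 3^0 mod 257 = 1
  Delta = 9 * 1 mod 257 = 9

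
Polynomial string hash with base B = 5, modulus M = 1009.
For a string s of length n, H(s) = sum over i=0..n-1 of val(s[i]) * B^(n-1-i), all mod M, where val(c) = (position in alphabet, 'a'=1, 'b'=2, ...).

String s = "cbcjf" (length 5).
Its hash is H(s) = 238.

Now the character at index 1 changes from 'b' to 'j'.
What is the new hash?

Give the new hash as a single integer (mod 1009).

Answer: 229

Derivation:
val('b') = 2, val('j') = 10
Position k = 1, exponent = n-1-k = 3
B^3 mod M = 5^3 mod 1009 = 125
Delta = (10 - 2) * 125 mod 1009 = 1000
New hash = (238 + 1000) mod 1009 = 229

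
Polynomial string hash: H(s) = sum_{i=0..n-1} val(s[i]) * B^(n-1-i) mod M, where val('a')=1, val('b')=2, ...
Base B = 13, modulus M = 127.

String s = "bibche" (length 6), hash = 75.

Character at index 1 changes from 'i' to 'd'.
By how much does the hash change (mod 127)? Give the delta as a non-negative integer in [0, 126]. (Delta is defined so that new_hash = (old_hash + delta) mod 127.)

Delta formula: (val(new) - val(old)) * B^(n-1-k) mod M
  val('d') - val('i') = 4 - 9 = -5
  B^(n-1-k) = 13^4 mod 127 = 113
  Delta = -5 * 113 mod 127 = 70

Answer: 70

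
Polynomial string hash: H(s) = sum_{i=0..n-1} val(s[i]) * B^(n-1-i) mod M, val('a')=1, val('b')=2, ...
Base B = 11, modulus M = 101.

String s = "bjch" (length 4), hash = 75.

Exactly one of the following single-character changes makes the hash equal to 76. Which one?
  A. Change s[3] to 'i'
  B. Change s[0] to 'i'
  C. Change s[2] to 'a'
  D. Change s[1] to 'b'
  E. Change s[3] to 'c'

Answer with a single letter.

Answer: A

Derivation:
Option A: s[3]='h'->'i', delta=(9-8)*11^0 mod 101 = 1, hash=75+1 mod 101 = 76 <-- target
Option B: s[0]='b'->'i', delta=(9-2)*11^3 mod 101 = 25, hash=75+25 mod 101 = 100
Option C: s[2]='c'->'a', delta=(1-3)*11^1 mod 101 = 79, hash=75+79 mod 101 = 53
Option D: s[1]='j'->'b', delta=(2-10)*11^2 mod 101 = 42, hash=75+42 mod 101 = 16
Option E: s[3]='h'->'c', delta=(3-8)*11^0 mod 101 = 96, hash=75+96 mod 101 = 70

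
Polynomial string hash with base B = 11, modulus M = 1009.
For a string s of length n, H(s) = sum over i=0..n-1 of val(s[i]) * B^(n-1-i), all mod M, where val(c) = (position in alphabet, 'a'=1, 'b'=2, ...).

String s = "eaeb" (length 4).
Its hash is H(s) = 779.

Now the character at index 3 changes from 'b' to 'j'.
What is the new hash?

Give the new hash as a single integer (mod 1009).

Answer: 787

Derivation:
val('b') = 2, val('j') = 10
Position k = 3, exponent = n-1-k = 0
B^0 mod M = 11^0 mod 1009 = 1
Delta = (10 - 2) * 1 mod 1009 = 8
New hash = (779 + 8) mod 1009 = 787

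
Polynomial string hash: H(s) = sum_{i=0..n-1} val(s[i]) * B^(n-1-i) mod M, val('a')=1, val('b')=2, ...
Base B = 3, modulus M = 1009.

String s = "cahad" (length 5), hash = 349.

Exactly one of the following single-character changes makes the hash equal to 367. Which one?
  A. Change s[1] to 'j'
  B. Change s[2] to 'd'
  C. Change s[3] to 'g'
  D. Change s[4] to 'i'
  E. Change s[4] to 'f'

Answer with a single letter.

Option A: s[1]='a'->'j', delta=(10-1)*3^3 mod 1009 = 243, hash=349+243 mod 1009 = 592
Option B: s[2]='h'->'d', delta=(4-8)*3^2 mod 1009 = 973, hash=349+973 mod 1009 = 313
Option C: s[3]='a'->'g', delta=(7-1)*3^1 mod 1009 = 18, hash=349+18 mod 1009 = 367 <-- target
Option D: s[4]='d'->'i', delta=(9-4)*3^0 mod 1009 = 5, hash=349+5 mod 1009 = 354
Option E: s[4]='d'->'f', delta=(6-4)*3^0 mod 1009 = 2, hash=349+2 mod 1009 = 351

Answer: C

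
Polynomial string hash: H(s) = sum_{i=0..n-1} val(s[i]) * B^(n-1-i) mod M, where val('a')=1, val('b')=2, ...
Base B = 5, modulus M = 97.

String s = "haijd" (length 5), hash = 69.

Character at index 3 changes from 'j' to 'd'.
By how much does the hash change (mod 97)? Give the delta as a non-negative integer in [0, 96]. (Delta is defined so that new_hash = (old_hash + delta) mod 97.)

Answer: 67

Derivation:
Delta formula: (val(new) - val(old)) * B^(n-1-k) mod M
  val('d') - val('j') = 4 - 10 = -6
  B^(n-1-k) = 5^1 mod 97 = 5
  Delta = -6 * 5 mod 97 = 67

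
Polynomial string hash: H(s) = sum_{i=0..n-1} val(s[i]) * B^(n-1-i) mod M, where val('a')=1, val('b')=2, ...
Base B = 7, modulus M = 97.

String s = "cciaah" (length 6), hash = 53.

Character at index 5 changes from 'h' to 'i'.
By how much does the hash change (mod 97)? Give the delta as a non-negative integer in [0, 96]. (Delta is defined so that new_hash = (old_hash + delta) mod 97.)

Answer: 1

Derivation:
Delta formula: (val(new) - val(old)) * B^(n-1-k) mod M
  val('i') - val('h') = 9 - 8 = 1
  B^(n-1-k) = 7^0 mod 97 = 1
  Delta = 1 * 1 mod 97 = 1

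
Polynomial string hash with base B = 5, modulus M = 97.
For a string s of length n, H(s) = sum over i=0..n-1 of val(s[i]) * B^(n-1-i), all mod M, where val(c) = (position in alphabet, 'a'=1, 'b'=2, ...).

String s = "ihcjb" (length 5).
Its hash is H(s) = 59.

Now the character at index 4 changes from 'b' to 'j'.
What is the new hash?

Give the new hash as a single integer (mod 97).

val('b') = 2, val('j') = 10
Position k = 4, exponent = n-1-k = 0
B^0 mod M = 5^0 mod 97 = 1
Delta = (10 - 2) * 1 mod 97 = 8
New hash = (59 + 8) mod 97 = 67

Answer: 67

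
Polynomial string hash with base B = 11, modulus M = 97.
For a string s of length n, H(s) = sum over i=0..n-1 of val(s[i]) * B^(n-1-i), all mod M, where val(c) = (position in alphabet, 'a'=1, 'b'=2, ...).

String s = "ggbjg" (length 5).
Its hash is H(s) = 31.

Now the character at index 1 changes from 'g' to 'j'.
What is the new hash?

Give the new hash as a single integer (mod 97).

val('g') = 7, val('j') = 10
Position k = 1, exponent = n-1-k = 3
B^3 mod M = 11^3 mod 97 = 70
Delta = (10 - 7) * 70 mod 97 = 16
New hash = (31 + 16) mod 97 = 47

Answer: 47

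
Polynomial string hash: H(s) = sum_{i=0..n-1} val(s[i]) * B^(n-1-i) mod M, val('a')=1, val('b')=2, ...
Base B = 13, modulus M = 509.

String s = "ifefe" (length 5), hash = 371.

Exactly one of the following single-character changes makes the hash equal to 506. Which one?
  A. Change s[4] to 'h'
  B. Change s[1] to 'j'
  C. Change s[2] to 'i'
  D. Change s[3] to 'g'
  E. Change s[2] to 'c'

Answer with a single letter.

Answer: B

Derivation:
Option A: s[4]='e'->'h', delta=(8-5)*13^0 mod 509 = 3, hash=371+3 mod 509 = 374
Option B: s[1]='f'->'j', delta=(10-6)*13^3 mod 509 = 135, hash=371+135 mod 509 = 506 <-- target
Option C: s[2]='e'->'i', delta=(9-5)*13^2 mod 509 = 167, hash=371+167 mod 509 = 29
Option D: s[3]='f'->'g', delta=(7-6)*13^1 mod 509 = 13, hash=371+13 mod 509 = 384
Option E: s[2]='e'->'c', delta=(3-5)*13^2 mod 509 = 171, hash=371+171 mod 509 = 33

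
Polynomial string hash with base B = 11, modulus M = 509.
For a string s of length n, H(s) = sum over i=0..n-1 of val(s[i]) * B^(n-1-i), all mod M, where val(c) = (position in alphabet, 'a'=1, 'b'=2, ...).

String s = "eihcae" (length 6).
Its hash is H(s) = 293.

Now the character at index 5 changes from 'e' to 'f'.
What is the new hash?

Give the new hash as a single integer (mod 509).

Answer: 294

Derivation:
val('e') = 5, val('f') = 6
Position k = 5, exponent = n-1-k = 0
B^0 mod M = 11^0 mod 509 = 1
Delta = (6 - 5) * 1 mod 509 = 1
New hash = (293 + 1) mod 509 = 294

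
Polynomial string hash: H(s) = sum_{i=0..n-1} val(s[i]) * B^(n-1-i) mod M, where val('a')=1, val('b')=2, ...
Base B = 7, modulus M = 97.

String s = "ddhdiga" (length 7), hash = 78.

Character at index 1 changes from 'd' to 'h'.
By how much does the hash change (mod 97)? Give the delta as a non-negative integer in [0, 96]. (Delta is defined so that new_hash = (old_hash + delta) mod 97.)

Answer: 7

Derivation:
Delta formula: (val(new) - val(old)) * B^(n-1-k) mod M
  val('h') - val('d') = 8 - 4 = 4
  B^(n-1-k) = 7^5 mod 97 = 26
  Delta = 4 * 26 mod 97 = 7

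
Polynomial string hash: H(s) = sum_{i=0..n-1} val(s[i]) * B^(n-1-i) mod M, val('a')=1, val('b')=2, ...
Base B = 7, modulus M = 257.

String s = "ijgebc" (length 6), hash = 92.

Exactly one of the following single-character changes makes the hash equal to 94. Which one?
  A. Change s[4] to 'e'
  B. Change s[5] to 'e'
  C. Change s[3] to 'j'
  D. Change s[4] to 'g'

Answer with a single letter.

Option A: s[4]='b'->'e', delta=(5-2)*7^1 mod 257 = 21, hash=92+21 mod 257 = 113
Option B: s[5]='c'->'e', delta=(5-3)*7^0 mod 257 = 2, hash=92+2 mod 257 = 94 <-- target
Option C: s[3]='e'->'j', delta=(10-5)*7^2 mod 257 = 245, hash=92+245 mod 257 = 80
Option D: s[4]='b'->'g', delta=(7-2)*7^1 mod 257 = 35, hash=92+35 mod 257 = 127

Answer: B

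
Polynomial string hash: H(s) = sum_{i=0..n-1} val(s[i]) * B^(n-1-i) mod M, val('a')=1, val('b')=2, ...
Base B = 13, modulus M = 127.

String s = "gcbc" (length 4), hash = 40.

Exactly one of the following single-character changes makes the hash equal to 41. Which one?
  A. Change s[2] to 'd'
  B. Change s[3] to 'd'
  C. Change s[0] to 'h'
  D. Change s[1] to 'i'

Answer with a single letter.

Option A: s[2]='b'->'d', delta=(4-2)*13^1 mod 127 = 26, hash=40+26 mod 127 = 66
Option B: s[3]='c'->'d', delta=(4-3)*13^0 mod 127 = 1, hash=40+1 mod 127 = 41 <-- target
Option C: s[0]='g'->'h', delta=(8-7)*13^3 mod 127 = 38, hash=40+38 mod 127 = 78
Option D: s[1]='c'->'i', delta=(9-3)*13^2 mod 127 = 125, hash=40+125 mod 127 = 38

Answer: B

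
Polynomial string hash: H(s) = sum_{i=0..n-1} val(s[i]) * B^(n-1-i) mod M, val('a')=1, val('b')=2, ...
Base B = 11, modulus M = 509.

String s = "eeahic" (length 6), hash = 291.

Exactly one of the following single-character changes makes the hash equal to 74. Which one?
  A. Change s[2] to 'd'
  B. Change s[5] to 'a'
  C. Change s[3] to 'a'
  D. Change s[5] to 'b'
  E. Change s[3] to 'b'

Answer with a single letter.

Option A: s[2]='a'->'d', delta=(4-1)*11^3 mod 509 = 430, hash=291+430 mod 509 = 212
Option B: s[5]='c'->'a', delta=(1-3)*11^0 mod 509 = 507, hash=291+507 mod 509 = 289
Option C: s[3]='h'->'a', delta=(1-8)*11^2 mod 509 = 171, hash=291+171 mod 509 = 462
Option D: s[5]='c'->'b', delta=(2-3)*11^0 mod 509 = 508, hash=291+508 mod 509 = 290
Option E: s[3]='h'->'b', delta=(2-8)*11^2 mod 509 = 292, hash=291+292 mod 509 = 74 <-- target

Answer: E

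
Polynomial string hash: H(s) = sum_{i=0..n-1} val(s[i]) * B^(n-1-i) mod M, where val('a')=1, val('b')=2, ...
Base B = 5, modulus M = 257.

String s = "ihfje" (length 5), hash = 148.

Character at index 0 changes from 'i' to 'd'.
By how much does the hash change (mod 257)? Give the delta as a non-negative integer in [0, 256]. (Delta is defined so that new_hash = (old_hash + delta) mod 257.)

Answer: 216

Derivation:
Delta formula: (val(new) - val(old)) * B^(n-1-k) mod M
  val('d') - val('i') = 4 - 9 = -5
  B^(n-1-k) = 5^4 mod 257 = 111
  Delta = -5 * 111 mod 257 = 216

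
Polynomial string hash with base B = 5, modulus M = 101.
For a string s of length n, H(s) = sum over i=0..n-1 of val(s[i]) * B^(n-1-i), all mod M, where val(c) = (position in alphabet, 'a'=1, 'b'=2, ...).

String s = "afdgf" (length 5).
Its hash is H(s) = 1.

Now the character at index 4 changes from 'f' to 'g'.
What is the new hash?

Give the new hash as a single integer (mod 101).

val('f') = 6, val('g') = 7
Position k = 4, exponent = n-1-k = 0
B^0 mod M = 5^0 mod 101 = 1
Delta = (7 - 6) * 1 mod 101 = 1
New hash = (1 + 1) mod 101 = 2

Answer: 2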